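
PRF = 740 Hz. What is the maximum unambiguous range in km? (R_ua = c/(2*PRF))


R_ua = 3e8 / (2 * 740) = 202702.7 m = 202.7 km

202.7 km


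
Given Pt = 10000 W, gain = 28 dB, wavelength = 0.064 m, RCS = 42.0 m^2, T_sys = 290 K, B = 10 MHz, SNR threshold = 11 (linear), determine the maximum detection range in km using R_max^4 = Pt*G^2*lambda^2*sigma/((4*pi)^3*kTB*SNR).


G_lin = 10^(28/10) = 630.957344
R^4 = 10000 * 630.957344^2 * 0.064^2 * 42.0 / ((4*pi)^3 * 1.38e-23 * 290 * 10000000.0 * 11)
R^4 = 7.83989e17 m^4
R_max = (7.83989e17)^(1/4) = 29756.2 m = 29.8 km

29.8 km


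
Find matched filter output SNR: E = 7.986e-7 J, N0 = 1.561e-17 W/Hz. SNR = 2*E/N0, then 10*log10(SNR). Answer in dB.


SNR_lin = 2 * 7.986e-7 / 1.561e-17 = 1.023e11
SNR_dB = 10*log10(1.023e11) = 110.1 dB

110.1 dB


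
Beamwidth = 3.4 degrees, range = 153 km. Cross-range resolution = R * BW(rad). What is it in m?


BW_rad = 0.059341195
CR = 153000 * 0.059341195 = 9079.2 m

9079.2 m


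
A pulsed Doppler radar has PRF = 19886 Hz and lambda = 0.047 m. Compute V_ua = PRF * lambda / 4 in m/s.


V_ua = 19886 * 0.047 / 4 = 233.7 m/s

233.7 m/s


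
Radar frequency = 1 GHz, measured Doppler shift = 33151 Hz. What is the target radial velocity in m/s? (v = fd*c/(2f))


v = 33151 * 3e8 / (2 * 1000000000.0) = 4972.7 m/s

4972.7 m/s


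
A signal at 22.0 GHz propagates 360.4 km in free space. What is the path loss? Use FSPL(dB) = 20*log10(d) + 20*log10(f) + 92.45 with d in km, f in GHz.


20*log10(360.4) = 51.14
20*log10(22.0) = 26.85
FSPL = 170.4 dB

170.4 dB


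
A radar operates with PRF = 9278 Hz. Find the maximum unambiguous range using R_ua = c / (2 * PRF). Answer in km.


R_ua = 3e8 / (2 * 9278) = 16167.3 m = 16.2 km

16.2 km


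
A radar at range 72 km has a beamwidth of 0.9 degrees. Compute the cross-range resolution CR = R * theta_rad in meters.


BW_rad = 0.015707963
CR = 72000 * 0.015707963 = 1131.0 m

1131.0 m


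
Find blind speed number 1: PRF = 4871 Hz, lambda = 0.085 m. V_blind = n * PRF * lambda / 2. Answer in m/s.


V_blind = 1 * 4871 * 0.085 / 2 = 207.0 m/s

207.0 m/s


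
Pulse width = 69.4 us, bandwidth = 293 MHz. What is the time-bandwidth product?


TBP = 69.4 * 293 = 20334.2

20334.2


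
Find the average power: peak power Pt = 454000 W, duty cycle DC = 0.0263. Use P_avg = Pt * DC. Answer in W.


P_avg = 454000 * 0.0263 = 11940.2 W

11940.2 W


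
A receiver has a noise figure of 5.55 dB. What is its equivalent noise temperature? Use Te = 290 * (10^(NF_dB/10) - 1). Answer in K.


NF_lin = 10^(5.55/10) = 3.589219
Te = 290 * (3.589219 - 1) = 750.9 K

750.9 K


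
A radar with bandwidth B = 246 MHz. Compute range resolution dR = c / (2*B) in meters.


dR = 3e8 / (2 * 246000000.0) = 0.61 m

0.61 m


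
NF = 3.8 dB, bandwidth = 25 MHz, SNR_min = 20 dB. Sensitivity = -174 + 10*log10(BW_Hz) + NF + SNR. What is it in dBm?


10*log10(25000000.0) = 73.98
S = -174 + 73.98 + 3.8 + 20 = -76.2 dBm

-76.2 dBm


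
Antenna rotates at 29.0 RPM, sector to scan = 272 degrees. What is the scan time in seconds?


t = 272 / (29.0 * 360) * 60 = 1.56 s

1.56 s


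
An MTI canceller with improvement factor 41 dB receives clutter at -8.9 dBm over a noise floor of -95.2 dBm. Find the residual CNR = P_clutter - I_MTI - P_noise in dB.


CNR = -8.9 - 41 - (-95.2) = 45.3 dB

45.3 dB


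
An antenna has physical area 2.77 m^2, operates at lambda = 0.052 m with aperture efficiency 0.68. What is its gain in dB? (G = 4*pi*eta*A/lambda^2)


G_linear = 4*pi*0.68*2.77/0.052^2 = 8753.7
G_dB = 10*log10(8753.7) = 39.4 dB

39.4 dB


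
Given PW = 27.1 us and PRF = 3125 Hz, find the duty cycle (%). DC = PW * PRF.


DC = 27.1e-6 * 3125 * 100 = 8.47%

8.47%


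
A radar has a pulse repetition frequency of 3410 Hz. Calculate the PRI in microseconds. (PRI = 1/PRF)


PRI = 1/3410 = 0.0002932551 s = 293.3 us

293.3 us


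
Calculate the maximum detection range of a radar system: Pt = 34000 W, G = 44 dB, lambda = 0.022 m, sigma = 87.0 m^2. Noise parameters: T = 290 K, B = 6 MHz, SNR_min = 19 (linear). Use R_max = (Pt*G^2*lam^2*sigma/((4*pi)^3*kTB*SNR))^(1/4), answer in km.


G_lin = 10^(44/10) = 25118.864315
R^4 = 34000 * 25118.864315^2 * 0.022^2 * 87.0 / ((4*pi)^3 * 1.38e-23 * 290 * 6000000.0 * 19)
R^4 = 9.97774e20 m^4
R_max = (9.97774e20)^(1/4) = 177728.9 m = 177.7 km

177.7 km


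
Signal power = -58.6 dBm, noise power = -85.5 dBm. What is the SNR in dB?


SNR = -58.6 - (-85.5) = 26.9 dB

26.9 dB


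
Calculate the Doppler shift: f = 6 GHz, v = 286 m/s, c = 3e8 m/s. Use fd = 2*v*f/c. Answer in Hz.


fd = 2 * 286 * 6000000000.0 / 3e8 = 11440.0 Hz

11440.0 Hz


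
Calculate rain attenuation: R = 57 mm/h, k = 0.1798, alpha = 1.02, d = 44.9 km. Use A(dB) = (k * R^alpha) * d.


gamma = 0.1798 * 57^1.02 = 11.111739 dB/km
A = 11.111739 * 44.9 = 498.92 dB

498.92 dB


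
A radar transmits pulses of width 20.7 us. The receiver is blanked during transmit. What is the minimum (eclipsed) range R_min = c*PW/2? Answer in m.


R_min = 3e8 * 20.7e-6 / 2 = 3105.0 m

3105.0 m


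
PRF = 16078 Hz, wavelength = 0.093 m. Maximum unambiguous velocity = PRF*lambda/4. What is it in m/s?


V_ua = 16078 * 0.093 / 4 = 373.8 m/s

373.8 m/s


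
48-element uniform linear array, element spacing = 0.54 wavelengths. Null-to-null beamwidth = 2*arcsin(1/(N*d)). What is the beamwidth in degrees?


1/(N*d) = 1/(48*0.54) = 0.03858
BW = 2*arcsin(0.03858) = 4.4 degrees

4.4 degrees


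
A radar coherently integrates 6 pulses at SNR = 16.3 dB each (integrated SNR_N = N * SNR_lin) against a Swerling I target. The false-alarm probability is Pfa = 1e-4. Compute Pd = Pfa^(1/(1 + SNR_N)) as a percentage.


SNR_lin = 10^(16.3/10) = 42.65795
SNR_N = 6 * 42.65795 = 255.9477
1/(1 + SNR_N) = 1/256.9477 = 0.0038918
Pd = (1e-4)^0.0038918 = 0.96479
Pd = 96.5%

96.5%


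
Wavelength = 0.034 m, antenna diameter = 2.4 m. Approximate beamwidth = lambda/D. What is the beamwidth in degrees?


BW_rad = 0.034 / 2.4 = 0.014167
BW_deg = 0.81 degrees

0.81 degrees


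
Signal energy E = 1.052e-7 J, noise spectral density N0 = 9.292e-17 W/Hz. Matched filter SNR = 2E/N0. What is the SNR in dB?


SNR_lin = 2 * 1.052e-7 / 9.292e-17 = 2.264e9
SNR_dB = 10*log10(2.264e9) = 93.5 dB

93.5 dB


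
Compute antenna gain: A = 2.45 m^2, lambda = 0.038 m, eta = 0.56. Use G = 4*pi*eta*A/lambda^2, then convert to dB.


G_linear = 4*pi*0.56*2.45/0.038^2 = 11939.79
G_dB = 10*log10(11939.79) = 40.8 dB

40.8 dB


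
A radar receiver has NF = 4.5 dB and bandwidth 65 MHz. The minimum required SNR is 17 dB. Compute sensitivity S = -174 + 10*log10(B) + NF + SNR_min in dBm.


10*log10(65000000.0) = 78.13
S = -174 + 78.13 + 4.5 + 17 = -74.4 dBm

-74.4 dBm


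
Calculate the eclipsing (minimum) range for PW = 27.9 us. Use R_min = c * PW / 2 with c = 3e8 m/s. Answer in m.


R_min = 3e8 * 27.9e-6 / 2 = 4185.0 m

4185.0 m


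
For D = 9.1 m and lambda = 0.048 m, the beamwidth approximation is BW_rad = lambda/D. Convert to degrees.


BW_rad = 0.048 / 9.1 = 0.005275
BW_deg = 0.3 degrees

0.3 degrees


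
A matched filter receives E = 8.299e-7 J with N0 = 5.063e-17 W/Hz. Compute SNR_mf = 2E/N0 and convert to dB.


SNR_lin = 2 * 8.299e-7 / 5.063e-17 = 3.278e10
SNR_dB = 10*log10(3.278e10) = 105.2 dB

105.2 dB


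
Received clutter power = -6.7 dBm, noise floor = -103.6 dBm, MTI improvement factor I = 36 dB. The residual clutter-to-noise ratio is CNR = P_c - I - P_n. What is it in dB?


CNR = -6.7 - 36 - (-103.6) = 60.9 dB

60.9 dB


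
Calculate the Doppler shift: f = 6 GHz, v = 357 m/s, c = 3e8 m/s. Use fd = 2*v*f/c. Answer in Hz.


fd = 2 * 357 * 6000000000.0 / 3e8 = 14280.0 Hz

14280.0 Hz


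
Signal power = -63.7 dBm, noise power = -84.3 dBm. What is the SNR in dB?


SNR = -63.7 - (-84.3) = 20.6 dB

20.6 dB


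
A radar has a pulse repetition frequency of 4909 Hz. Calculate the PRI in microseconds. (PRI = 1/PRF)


PRI = 1/4909 = 0.0002037075 s = 203.7 us

203.7 us


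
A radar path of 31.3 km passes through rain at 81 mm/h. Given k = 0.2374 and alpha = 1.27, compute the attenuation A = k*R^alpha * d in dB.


gamma = 0.2374 * 81^1.27 = 62.987836 dB/km
A = 62.987836 * 31.3 = 1971.52 dB

1971.52 dB


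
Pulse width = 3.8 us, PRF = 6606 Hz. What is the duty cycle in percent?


DC = 3.8e-6 * 6606 * 100 = 2.51%

2.51%


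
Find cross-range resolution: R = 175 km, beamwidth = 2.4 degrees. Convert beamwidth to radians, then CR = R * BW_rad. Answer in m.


BW_rad = 0.041887902
CR = 175000 * 0.041887902 = 7330.4 m

7330.4 m


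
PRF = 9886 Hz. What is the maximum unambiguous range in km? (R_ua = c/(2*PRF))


R_ua = 3e8 / (2 * 9886) = 15173.0 m = 15.2 km

15.2 km


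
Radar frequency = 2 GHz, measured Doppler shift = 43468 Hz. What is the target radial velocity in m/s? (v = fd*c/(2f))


v = 43468 * 3e8 / (2 * 2000000000.0) = 3260.1 m/s

3260.1 m/s


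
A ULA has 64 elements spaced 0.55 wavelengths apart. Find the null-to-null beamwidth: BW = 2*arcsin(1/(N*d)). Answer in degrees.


1/(N*d) = 1/(64*0.55) = 0.028409
BW = 2*arcsin(0.028409) = 3.3 degrees

3.3 degrees


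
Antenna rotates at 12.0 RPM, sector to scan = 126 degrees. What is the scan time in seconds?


t = 126 / (12.0 * 360) * 60 = 1.75 s

1.75 s


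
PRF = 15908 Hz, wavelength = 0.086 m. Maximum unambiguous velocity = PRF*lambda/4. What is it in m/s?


V_ua = 15908 * 0.086 / 4 = 342.0 m/s

342.0 m/s


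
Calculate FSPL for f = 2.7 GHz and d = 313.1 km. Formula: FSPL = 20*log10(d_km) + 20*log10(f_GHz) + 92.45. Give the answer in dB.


20*log10(313.1) = 49.91
20*log10(2.7) = 8.63
FSPL = 151.0 dB

151.0 dB


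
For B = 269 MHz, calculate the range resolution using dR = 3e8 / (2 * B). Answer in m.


dR = 3e8 / (2 * 269000000.0) = 0.56 m

0.56 m


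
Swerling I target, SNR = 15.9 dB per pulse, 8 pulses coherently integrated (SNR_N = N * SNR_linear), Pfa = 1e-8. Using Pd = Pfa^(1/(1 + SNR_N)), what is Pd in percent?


SNR_lin = 10^(15.9/10) = 38.90451
SNR_N = 8 * 38.90451 = 311.23608
1/(1 + SNR_N) = 1/312.23608 = 0.0032027
Pd = (1e-8)^0.0032027 = 0.94271
Pd = 94.3%

94.3%


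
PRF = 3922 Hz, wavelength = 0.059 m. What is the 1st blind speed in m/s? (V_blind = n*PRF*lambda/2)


V_blind = 1 * 3922 * 0.059 / 2 = 115.7 m/s

115.7 m/s


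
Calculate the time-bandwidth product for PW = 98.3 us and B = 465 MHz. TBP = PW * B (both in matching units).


TBP = 98.3 * 465 = 45709.5

45709.5


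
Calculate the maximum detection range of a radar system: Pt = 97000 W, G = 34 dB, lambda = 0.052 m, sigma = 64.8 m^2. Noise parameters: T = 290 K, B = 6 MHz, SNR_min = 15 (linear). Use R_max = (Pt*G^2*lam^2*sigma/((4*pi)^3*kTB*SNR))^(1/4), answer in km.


G_lin = 10^(34/10) = 2511.886432
R^4 = 97000 * 2511.886432^2 * 0.052^2 * 64.8 / ((4*pi)^3 * 1.38e-23 * 290 * 6000000.0 * 15)
R^4 = 1.50039e20 m^4
R_max = (1.50039e20)^(1/4) = 110675.4 m = 110.7 km

110.7 km


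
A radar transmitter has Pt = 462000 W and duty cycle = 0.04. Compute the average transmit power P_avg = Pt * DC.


P_avg = 462000 * 0.04 = 18480.0 W

18480.0 W


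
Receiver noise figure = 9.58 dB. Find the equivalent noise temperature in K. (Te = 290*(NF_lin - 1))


NF_lin = 10^(9.58/10) = 9.078205
Te = 290 * (9.078205 - 1) = 2342.7 K

2342.7 K


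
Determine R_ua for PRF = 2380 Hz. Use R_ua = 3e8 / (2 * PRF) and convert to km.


R_ua = 3e8 / (2 * 2380) = 63025.2 m = 63.0 km

63.0 km


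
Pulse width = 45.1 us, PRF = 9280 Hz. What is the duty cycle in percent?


DC = 45.1e-6 * 9280 * 100 = 41.85%

41.85%


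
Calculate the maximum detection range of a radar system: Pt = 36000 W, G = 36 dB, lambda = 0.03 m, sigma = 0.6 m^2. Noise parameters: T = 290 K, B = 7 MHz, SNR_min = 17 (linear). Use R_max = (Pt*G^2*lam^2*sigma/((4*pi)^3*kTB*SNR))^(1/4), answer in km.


G_lin = 10^(36/10) = 3981.071706
R^4 = 36000 * 3981.071706^2 * 0.03^2 * 0.6 / ((4*pi)^3 * 1.38e-23 * 290 * 7000000.0 * 17)
R^4 = 3.26019e17 m^4
R_max = (3.26019e17)^(1/4) = 23895.2 m = 23.9 km

23.9 km


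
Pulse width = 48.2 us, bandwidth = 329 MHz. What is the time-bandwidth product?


TBP = 48.2 * 329 = 15857.8

15857.8


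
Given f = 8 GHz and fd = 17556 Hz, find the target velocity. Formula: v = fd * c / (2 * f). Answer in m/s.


v = 17556 * 3e8 / (2 * 8000000000.0) = 329.2 m/s

329.2 m/s


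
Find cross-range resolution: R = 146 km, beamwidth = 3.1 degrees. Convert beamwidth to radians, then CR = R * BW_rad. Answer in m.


BW_rad = 0.054105207
CR = 146000 * 0.054105207 = 7899.4 m

7899.4 m


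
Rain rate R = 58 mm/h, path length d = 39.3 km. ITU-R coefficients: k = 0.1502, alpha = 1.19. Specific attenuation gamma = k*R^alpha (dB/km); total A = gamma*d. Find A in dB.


gamma = 0.1502 * 58^1.19 = 18.842965 dB/km
A = 18.842965 * 39.3 = 740.53 dB

740.53 dB


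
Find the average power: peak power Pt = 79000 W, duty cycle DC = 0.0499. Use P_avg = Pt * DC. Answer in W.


P_avg = 79000 * 0.0499 = 3942.1 W

3942.1 W


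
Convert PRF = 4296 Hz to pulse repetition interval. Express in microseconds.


PRI = 1/4296 = 0.0002327747 s = 232.8 us

232.8 us


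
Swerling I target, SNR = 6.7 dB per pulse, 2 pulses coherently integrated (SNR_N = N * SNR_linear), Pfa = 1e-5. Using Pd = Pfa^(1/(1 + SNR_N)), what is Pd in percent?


SNR_lin = 10^(6.7/10) = 4.67735
SNR_N = 2 * 4.67735 = 9.3547
1/(1 + SNR_N) = 1/10.3547 = 0.0965745
Pd = (1e-5)^0.0965745 = 0.32895
Pd = 32.9%

32.9%


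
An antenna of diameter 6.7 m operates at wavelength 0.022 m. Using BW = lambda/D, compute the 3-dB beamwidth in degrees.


BW_rad = 0.022 / 6.7 = 0.003284
BW_deg = 0.19 degrees

0.19 degrees


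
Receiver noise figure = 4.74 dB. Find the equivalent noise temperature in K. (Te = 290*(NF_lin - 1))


NF_lin = 10^(4.74/10) = 2.978516
Te = 290 * (2.978516 - 1) = 573.8 K

573.8 K


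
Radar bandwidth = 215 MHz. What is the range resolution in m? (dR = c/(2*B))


dR = 3e8 / (2 * 215000000.0) = 0.7 m

0.7 m


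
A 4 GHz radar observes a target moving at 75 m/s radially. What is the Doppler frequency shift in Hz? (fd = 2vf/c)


fd = 2 * 75 * 4000000000.0 / 3e8 = 2000.0 Hz

2000.0 Hz


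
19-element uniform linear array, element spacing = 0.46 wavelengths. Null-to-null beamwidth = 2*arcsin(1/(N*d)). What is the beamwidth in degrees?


1/(N*d) = 1/(19*0.46) = 0.114416
BW = 2*arcsin(0.114416) = 13.1 degrees

13.1 degrees


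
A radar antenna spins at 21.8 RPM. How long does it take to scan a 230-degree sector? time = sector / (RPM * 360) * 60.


t = 230 / (21.8 * 360) * 60 = 1.76 s

1.76 s


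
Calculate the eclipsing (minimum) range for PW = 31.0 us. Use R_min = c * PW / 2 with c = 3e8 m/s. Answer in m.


R_min = 3e8 * 31.0e-6 / 2 = 4650.0 m

4650.0 m


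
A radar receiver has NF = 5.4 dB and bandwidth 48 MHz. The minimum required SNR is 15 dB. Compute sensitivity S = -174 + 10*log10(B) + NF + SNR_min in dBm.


10*log10(48000000.0) = 76.81
S = -174 + 76.81 + 5.4 + 15 = -76.8 dBm

-76.8 dBm


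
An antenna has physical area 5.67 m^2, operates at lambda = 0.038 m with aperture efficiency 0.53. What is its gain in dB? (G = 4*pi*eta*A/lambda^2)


G_linear = 4*pi*0.53*5.67/0.038^2 = 26151.8
G_dB = 10*log10(26151.8) = 44.2 dB

44.2 dB


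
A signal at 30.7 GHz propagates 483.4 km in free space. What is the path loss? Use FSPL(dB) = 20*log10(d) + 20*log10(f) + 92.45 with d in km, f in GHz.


20*log10(483.4) = 53.69
20*log10(30.7) = 29.74
FSPL = 175.9 dB

175.9 dB


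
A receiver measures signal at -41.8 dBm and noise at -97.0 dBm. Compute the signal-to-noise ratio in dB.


SNR = -41.8 - (-97.0) = 55.2 dB

55.2 dB


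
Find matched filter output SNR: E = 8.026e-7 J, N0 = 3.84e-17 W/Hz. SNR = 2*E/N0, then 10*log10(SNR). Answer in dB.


SNR_lin = 2 * 8.026e-7 / 3.84e-17 = 4.18e10
SNR_dB = 10*log10(4.18e10) = 106.2 dB

106.2 dB


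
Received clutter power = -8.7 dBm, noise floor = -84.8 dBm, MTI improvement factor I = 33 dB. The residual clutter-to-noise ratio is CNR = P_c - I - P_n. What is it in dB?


CNR = -8.7 - 33 - (-84.8) = 43.1 dB

43.1 dB


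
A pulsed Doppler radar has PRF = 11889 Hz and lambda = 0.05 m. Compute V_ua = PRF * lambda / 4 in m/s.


V_ua = 11889 * 0.05 / 4 = 148.6 m/s

148.6 m/s


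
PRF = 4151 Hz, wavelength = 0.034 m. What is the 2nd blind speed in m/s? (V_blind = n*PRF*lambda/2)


V_blind = 2 * 4151 * 0.034 / 2 = 141.1 m/s

141.1 m/s


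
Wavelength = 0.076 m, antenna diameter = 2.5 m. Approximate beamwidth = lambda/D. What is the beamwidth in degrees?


BW_rad = 0.076 / 2.5 = 0.0304
BW_deg = 1.74 degrees

1.74 degrees


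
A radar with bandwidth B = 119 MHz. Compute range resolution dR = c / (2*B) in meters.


dR = 3e8 / (2 * 119000000.0) = 1.26 m

1.26 m


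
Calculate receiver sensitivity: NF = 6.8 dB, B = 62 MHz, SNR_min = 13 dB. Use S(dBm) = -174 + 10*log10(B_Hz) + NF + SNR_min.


10*log10(62000000.0) = 77.92
S = -174 + 77.92 + 6.8 + 13 = -76.3 dBm

-76.3 dBm


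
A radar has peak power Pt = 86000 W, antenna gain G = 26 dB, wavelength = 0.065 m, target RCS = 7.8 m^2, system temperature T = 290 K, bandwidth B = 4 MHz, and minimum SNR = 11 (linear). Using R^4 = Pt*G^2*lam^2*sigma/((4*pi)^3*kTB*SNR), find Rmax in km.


G_lin = 10^(26/10) = 398.107171
R^4 = 86000 * 398.107171^2 * 0.065^2 * 7.8 / ((4*pi)^3 * 1.38e-23 * 290 * 4000000.0 * 11)
R^4 = 1.28547e18 m^4
R_max = (1.28547e18)^(1/4) = 33671.7 m = 33.7 km

33.7 km


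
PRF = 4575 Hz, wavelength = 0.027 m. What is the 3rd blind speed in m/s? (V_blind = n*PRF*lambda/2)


V_blind = 3 * 4575 * 0.027 / 2 = 185.3 m/s

185.3 m/s


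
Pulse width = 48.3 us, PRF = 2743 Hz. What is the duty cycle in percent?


DC = 48.3e-6 * 2743 * 100 = 13.25%

13.25%


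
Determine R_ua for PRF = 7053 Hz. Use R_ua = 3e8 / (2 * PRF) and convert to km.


R_ua = 3e8 / (2 * 7053) = 21267.5 m = 21.3 km

21.3 km


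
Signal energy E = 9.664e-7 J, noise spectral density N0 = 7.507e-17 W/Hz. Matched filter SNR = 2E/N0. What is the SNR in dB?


SNR_lin = 2 * 9.664e-7 / 7.507e-17 = 2.575e10
SNR_dB = 10*log10(2.575e10) = 104.1 dB

104.1 dB


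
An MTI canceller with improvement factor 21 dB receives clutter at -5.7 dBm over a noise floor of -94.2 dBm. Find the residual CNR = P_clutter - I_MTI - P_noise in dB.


CNR = -5.7 - 21 - (-94.2) = 67.5 dB

67.5 dB


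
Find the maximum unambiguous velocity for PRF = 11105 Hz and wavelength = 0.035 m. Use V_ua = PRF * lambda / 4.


V_ua = 11105 * 0.035 / 4 = 97.2 m/s

97.2 m/s


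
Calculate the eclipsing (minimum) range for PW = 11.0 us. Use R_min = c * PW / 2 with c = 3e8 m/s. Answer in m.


R_min = 3e8 * 11.0e-6 / 2 = 1650.0 m

1650.0 m


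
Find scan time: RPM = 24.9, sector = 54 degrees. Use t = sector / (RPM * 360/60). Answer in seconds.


t = 54 / (24.9 * 360) * 60 = 0.36 s

0.36 s


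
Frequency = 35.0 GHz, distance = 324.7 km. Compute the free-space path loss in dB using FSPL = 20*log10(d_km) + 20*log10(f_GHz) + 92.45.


20*log10(324.7) = 50.23
20*log10(35.0) = 30.88
FSPL = 173.6 dB

173.6 dB


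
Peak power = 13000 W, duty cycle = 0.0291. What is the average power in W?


P_avg = 13000 * 0.0291 = 378.3 W

378.3 W


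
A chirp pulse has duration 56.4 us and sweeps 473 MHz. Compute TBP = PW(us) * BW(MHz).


TBP = 56.4 * 473 = 26677.2

26677.2


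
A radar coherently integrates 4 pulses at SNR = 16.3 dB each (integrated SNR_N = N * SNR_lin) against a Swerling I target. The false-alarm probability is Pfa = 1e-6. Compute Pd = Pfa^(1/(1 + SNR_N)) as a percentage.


SNR_lin = 10^(16.3/10) = 42.65795
SNR_N = 4 * 42.65795 = 170.6318
1/(1 + SNR_N) = 1/171.6318 = 0.0058264
Pd = (1e-6)^0.0058264 = 0.92266
Pd = 92.3%

92.3%


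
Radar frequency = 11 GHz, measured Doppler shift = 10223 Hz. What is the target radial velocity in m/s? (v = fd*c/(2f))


v = 10223 * 3e8 / (2 * 11000000000.0) = 139.4 m/s

139.4 m/s


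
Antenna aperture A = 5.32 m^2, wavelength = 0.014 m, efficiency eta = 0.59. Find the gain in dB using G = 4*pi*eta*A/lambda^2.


G_linear = 4*pi*0.59*5.32/0.014^2 = 201241.45
G_dB = 10*log10(201241.45) = 53.0 dB

53.0 dB


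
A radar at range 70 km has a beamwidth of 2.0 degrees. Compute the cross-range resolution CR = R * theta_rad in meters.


BW_rad = 0.034906585
CR = 70000 * 0.034906585 = 2443.5 m

2443.5 m


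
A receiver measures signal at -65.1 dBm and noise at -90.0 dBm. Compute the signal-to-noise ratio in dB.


SNR = -65.1 - (-90.0) = 24.9 dB

24.9 dB


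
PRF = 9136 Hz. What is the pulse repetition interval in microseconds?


PRI = 1/9136 = 0.0001094571 s = 109.5 us

109.5 us


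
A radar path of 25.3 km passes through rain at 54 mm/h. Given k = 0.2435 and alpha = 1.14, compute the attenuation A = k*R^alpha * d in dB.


gamma = 0.2435 * 54^1.14 = 22.984118 dB/km
A = 22.984118 * 25.3 = 581.5 dB

581.5 dB


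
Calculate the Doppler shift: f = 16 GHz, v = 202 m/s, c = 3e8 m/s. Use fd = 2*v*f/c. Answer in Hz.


fd = 2 * 202 * 16000000000.0 / 3e8 = 21546.7 Hz

21546.7 Hz


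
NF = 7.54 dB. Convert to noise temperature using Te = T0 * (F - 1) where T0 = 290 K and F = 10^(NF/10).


NF_lin = 10^(7.54/10) = 5.675446
Te = 290 * (5.675446 - 1) = 1355.9 K

1355.9 K


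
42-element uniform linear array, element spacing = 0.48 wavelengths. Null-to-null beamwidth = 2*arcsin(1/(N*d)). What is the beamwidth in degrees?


1/(N*d) = 1/(42*0.48) = 0.049603
BW = 2*arcsin(0.049603) = 5.7 degrees

5.7 degrees


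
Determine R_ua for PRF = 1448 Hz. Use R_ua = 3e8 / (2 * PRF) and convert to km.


R_ua = 3e8 / (2 * 1448) = 103591.2 m = 103.6 km

103.6 km


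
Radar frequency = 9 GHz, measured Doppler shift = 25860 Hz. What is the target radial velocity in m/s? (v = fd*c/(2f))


v = 25860 * 3e8 / (2 * 9000000000.0) = 431.0 m/s

431.0 m/s


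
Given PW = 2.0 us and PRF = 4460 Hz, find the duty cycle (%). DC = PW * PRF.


DC = 2.0e-6 * 4460 * 100 = 0.89%

0.89%


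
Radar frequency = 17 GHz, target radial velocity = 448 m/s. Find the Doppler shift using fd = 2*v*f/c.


fd = 2 * 448 * 17000000000.0 / 3e8 = 50773.3 Hz

50773.3 Hz


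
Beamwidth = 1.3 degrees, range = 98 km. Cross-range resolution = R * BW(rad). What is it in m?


BW_rad = 0.02268928
CR = 98000 * 0.02268928 = 2223.5 m

2223.5 m


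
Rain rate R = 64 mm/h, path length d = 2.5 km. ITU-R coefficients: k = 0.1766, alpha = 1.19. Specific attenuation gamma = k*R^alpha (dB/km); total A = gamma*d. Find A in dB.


gamma = 0.1766 * 64^1.19 = 24.908345 dB/km
A = 24.908345 * 2.5 = 62.27 dB

62.27 dB


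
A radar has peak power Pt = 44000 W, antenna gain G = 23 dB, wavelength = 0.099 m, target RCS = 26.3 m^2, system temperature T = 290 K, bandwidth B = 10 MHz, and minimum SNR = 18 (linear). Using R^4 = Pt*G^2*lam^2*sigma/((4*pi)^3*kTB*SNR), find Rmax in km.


G_lin = 10^(23/10) = 199.526231
R^4 = 44000 * 199.526231^2 * 0.099^2 * 26.3 / ((4*pi)^3 * 1.38e-23 * 290 * 10000000.0 * 18)
R^4 = 3.15864e17 m^4
R_max = (3.15864e17)^(1/4) = 23706.9 m = 23.7 km

23.7 km


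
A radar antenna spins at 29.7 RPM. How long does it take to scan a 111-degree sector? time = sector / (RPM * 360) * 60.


t = 111 / (29.7 * 360) * 60 = 0.62 s

0.62 s


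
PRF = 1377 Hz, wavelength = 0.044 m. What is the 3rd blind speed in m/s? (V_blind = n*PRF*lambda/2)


V_blind = 3 * 1377 * 0.044 / 2 = 90.9 m/s

90.9 m/s


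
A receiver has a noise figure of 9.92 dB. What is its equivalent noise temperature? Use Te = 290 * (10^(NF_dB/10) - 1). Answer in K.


NF_lin = 10^(9.92/10) = 9.817479
Te = 290 * (9.817479 - 1) = 2557.1 K

2557.1 K


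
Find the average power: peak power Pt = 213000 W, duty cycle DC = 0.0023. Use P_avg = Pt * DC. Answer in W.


P_avg = 213000 * 0.0023 = 489.9 W

489.9 W


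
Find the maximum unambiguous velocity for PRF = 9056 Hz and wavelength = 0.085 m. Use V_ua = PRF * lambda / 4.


V_ua = 9056 * 0.085 / 4 = 192.4 m/s

192.4 m/s


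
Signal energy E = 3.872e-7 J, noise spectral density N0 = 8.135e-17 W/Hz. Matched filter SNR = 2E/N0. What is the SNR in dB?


SNR_lin = 2 * 3.872e-7 / 8.135e-17 = 9.519e9
SNR_dB = 10*log10(9.519e9) = 99.8 dB

99.8 dB


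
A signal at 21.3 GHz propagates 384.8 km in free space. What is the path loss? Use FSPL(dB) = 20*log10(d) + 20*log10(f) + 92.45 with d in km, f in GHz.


20*log10(384.8) = 51.7
20*log10(21.3) = 26.57
FSPL = 170.7 dB

170.7 dB


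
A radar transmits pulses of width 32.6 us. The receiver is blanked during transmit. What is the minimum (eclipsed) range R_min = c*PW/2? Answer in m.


R_min = 3e8 * 32.6e-6 / 2 = 4890.0 m

4890.0 m


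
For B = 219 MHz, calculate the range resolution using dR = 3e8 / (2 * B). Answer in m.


dR = 3e8 / (2 * 219000000.0) = 0.68 m

0.68 m


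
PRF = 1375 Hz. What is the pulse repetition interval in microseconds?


PRI = 1/1375 = 0.0007272727 s = 727.3 us

727.3 us


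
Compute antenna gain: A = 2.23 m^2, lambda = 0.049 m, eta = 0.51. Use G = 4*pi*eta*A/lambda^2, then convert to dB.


G_linear = 4*pi*0.51*2.23/0.049^2 = 5952.41
G_dB = 10*log10(5952.41) = 37.7 dB

37.7 dB


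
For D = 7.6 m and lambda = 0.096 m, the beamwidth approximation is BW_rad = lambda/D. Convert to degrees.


BW_rad = 0.096 / 7.6 = 0.012632
BW_deg = 0.72 degrees

0.72 degrees


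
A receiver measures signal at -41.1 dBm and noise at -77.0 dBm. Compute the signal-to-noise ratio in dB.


SNR = -41.1 - (-77.0) = 35.9 dB

35.9 dB


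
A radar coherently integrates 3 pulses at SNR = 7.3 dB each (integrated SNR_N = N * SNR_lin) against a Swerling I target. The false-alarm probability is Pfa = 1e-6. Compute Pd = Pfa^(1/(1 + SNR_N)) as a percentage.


SNR_lin = 10^(7.3/10) = 5.37032
SNR_N = 3 * 5.37032 = 16.11096
1/(1 + SNR_N) = 1/17.11096 = 0.0584421
Pd = (1e-6)^0.0584421 = 0.44601
Pd = 44.6%

44.6%


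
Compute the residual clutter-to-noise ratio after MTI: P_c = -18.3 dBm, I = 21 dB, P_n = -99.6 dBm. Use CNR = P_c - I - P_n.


CNR = -18.3 - 21 - (-99.6) = 60.3 dB

60.3 dB


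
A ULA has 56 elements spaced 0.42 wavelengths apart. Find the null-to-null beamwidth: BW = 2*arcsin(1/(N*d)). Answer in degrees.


1/(N*d) = 1/(56*0.42) = 0.042517
BW = 2*arcsin(0.042517) = 4.9 degrees

4.9 degrees


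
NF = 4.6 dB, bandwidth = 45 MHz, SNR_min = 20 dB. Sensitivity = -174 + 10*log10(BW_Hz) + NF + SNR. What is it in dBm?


10*log10(45000000.0) = 76.53
S = -174 + 76.53 + 4.6 + 20 = -72.9 dBm

-72.9 dBm


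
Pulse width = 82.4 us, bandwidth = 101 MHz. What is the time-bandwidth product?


TBP = 82.4 * 101 = 8322.4

8322.4


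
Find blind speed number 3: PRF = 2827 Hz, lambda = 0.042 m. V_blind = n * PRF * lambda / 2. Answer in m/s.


V_blind = 3 * 2827 * 0.042 / 2 = 178.1 m/s

178.1 m/s


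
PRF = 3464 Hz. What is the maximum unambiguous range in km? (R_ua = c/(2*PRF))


R_ua = 3e8 / (2 * 3464) = 43302.5 m = 43.3 km

43.3 km


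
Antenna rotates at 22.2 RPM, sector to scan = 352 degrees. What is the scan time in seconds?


t = 352 / (22.2 * 360) * 60 = 2.64 s

2.64 s


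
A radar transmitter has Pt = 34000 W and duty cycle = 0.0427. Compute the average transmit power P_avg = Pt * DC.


P_avg = 34000 * 0.0427 = 1451.8 W

1451.8 W


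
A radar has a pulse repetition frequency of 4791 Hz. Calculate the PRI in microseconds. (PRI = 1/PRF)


PRI = 1/4791 = 0.0002087247 s = 208.7 us

208.7 us


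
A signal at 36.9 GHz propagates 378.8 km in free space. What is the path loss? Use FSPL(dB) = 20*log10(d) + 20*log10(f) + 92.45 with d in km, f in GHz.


20*log10(378.8) = 51.57
20*log10(36.9) = 31.34
FSPL = 175.4 dB

175.4 dB


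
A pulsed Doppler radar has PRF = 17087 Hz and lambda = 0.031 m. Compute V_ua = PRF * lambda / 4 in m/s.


V_ua = 17087 * 0.031 / 4 = 132.4 m/s

132.4 m/s


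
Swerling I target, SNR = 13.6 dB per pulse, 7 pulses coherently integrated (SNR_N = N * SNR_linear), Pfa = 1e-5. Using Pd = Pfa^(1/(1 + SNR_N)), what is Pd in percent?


SNR_lin = 10^(13.6/10) = 22.90868
SNR_N = 7 * 22.90868 = 160.36076
1/(1 + SNR_N) = 1/161.36076 = 0.0061973
Pd = (1e-5)^0.0061973 = 0.93114
Pd = 93.1%

93.1%


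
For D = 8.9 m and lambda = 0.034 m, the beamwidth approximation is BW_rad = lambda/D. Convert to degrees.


BW_rad = 0.034 / 8.9 = 0.00382
BW_deg = 0.22 degrees

0.22 degrees


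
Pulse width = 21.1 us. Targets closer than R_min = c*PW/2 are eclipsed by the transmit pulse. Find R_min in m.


R_min = 3e8 * 21.1e-6 / 2 = 3165.0 m

3165.0 m


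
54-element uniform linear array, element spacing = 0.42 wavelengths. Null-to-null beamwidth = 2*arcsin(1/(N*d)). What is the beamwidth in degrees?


1/(N*d) = 1/(54*0.42) = 0.044092
BW = 2*arcsin(0.044092) = 5.1 degrees

5.1 degrees


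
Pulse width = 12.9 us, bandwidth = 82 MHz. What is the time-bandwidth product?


TBP = 12.9 * 82 = 1057.8

1057.8


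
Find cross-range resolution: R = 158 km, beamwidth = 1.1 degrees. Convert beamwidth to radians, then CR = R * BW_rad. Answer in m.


BW_rad = 0.019198622
CR = 158000 * 0.019198622 = 3033.4 m

3033.4 m


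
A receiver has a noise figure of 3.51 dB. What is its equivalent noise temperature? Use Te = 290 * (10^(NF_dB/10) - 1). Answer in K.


NF_lin = 10^(3.51/10) = 2.243882
Te = 290 * (2.243882 - 1) = 360.7 K

360.7 K


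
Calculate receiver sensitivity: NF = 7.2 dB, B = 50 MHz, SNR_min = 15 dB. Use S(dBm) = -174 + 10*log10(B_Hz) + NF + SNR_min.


10*log10(50000000.0) = 76.99
S = -174 + 76.99 + 7.2 + 15 = -74.8 dBm

-74.8 dBm


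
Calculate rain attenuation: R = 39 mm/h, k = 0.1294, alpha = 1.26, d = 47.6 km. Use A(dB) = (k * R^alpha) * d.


gamma = 0.1294 * 39^1.26 = 13.082046 dB/km
A = 13.082046 * 47.6 = 622.71 dB

622.71 dB


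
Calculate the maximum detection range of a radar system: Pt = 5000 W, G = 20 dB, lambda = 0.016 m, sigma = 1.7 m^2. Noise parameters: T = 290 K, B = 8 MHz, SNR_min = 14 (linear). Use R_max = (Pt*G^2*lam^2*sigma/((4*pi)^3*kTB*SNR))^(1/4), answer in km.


G_lin = 10^(20/10) = 100.0
R^4 = 5000 * 100.0^2 * 0.016^2 * 1.7 / ((4*pi)^3 * 1.38e-23 * 290 * 8000000.0 * 14)
R^4 = 2.44644e13 m^4
R_max = (2.44644e13)^(1/4) = 2224.0 m = 2.2 km

2.2 km


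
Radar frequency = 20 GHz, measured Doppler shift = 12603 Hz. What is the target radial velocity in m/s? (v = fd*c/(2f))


v = 12603 * 3e8 / (2 * 20000000000.0) = 94.5 m/s

94.5 m/s


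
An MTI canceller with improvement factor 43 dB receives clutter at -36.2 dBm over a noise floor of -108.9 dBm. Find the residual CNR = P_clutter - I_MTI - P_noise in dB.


CNR = -36.2 - 43 - (-108.9) = 29.7 dB

29.7 dB


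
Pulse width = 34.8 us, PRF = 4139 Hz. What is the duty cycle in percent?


DC = 34.8e-6 * 4139 * 100 = 14.4%

14.4%


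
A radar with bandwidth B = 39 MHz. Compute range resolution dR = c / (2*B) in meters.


dR = 3e8 / (2 * 39000000.0) = 3.85 m

3.85 m


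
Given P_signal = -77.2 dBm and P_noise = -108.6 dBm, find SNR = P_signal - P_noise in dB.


SNR = -77.2 - (-108.6) = 31.4 dB

31.4 dB


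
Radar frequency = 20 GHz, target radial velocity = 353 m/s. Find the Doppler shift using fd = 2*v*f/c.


fd = 2 * 353 * 20000000000.0 / 3e8 = 47066.7 Hz

47066.7 Hz


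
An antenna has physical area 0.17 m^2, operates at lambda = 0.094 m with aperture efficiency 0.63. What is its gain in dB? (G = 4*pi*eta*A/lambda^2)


G_linear = 4*pi*0.63*0.17/0.094^2 = 152.32
G_dB = 10*log10(152.32) = 21.8 dB

21.8 dB


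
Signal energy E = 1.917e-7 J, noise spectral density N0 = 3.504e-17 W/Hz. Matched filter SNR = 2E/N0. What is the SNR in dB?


SNR_lin = 2 * 1.917e-7 / 3.504e-17 = 1.094e10
SNR_dB = 10*log10(1.094e10) = 100.4 dB

100.4 dB


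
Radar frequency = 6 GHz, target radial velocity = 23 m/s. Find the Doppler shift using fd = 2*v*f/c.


fd = 2 * 23 * 6000000000.0 / 3e8 = 920.0 Hz

920.0 Hz


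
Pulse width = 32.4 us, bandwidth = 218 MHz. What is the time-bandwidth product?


TBP = 32.4 * 218 = 7063.2

7063.2


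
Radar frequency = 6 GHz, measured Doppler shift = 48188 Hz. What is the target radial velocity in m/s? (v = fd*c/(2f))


v = 48188 * 3e8 / (2 * 6000000000.0) = 1204.7 m/s

1204.7 m/s


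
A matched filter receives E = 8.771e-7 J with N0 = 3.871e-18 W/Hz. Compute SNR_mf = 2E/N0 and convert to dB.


SNR_lin = 2 * 8.771e-7 / 3.871e-18 = 4.532e11
SNR_dB = 10*log10(4.532e11) = 116.6 dB

116.6 dB


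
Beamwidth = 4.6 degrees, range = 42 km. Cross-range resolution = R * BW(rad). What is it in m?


BW_rad = 0.080285146
CR = 42000 * 0.080285146 = 3372.0 m

3372.0 m


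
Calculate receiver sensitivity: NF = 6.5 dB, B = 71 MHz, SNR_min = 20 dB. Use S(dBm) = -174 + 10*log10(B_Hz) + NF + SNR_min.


10*log10(71000000.0) = 78.51
S = -174 + 78.51 + 6.5 + 20 = -69.0 dBm

-69.0 dBm


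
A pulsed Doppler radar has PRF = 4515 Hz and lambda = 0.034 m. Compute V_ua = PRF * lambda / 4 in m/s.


V_ua = 4515 * 0.034 / 4 = 38.4 m/s

38.4 m/s


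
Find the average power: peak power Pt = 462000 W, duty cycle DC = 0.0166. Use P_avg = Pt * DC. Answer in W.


P_avg = 462000 * 0.0166 = 7669.2 W

7669.2 W


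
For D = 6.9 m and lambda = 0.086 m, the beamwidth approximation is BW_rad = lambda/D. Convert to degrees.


BW_rad = 0.086 / 6.9 = 0.012464
BW_deg = 0.71 degrees

0.71 degrees


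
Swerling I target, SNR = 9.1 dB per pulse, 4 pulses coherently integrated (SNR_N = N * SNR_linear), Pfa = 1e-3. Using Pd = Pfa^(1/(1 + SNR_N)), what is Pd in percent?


SNR_lin = 10^(9.1/10) = 8.12831
SNR_N = 4 * 8.12831 = 32.51324
1/(1 + SNR_N) = 1/33.51324 = 0.029839
Pd = (1e-3)^0.029839 = 0.81374
Pd = 81.4%

81.4%


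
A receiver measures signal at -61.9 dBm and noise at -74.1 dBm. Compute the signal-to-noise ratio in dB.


SNR = -61.9 - (-74.1) = 12.2 dB

12.2 dB


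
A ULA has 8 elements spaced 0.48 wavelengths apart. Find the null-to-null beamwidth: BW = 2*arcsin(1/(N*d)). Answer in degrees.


1/(N*d) = 1/(8*0.48) = 0.260417
BW = 2*arcsin(0.260417) = 30.2 degrees

30.2 degrees


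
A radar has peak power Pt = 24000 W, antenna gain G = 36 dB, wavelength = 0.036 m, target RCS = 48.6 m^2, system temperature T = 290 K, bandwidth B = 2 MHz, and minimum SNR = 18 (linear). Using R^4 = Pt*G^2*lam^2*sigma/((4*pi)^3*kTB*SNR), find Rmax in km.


G_lin = 10^(36/10) = 3981.071706
R^4 = 24000 * 3981.071706^2 * 0.036^2 * 48.6 / ((4*pi)^3 * 1.38e-23 * 290 * 2000000.0 * 18)
R^4 = 8.37999e19 m^4
R_max = (8.37999e19)^(1/4) = 95677.7 m = 95.7 km

95.7 km


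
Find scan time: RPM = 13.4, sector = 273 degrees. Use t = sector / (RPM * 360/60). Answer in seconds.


t = 273 / (13.4 * 360) * 60 = 3.4 s

3.4 s


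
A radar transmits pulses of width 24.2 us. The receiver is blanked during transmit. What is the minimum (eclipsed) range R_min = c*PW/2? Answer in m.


R_min = 3e8 * 24.2e-6 / 2 = 3630.0 m

3630.0 m


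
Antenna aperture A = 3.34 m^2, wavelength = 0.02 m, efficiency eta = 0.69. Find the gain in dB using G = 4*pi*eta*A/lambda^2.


G_linear = 4*pi*0.69*3.34/0.02^2 = 72401.14
G_dB = 10*log10(72401.14) = 48.6 dB

48.6 dB


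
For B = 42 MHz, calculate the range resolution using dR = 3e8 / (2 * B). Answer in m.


dR = 3e8 / (2 * 42000000.0) = 3.57 m

3.57 m


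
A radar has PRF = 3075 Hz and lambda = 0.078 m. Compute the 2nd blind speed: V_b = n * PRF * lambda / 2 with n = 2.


V_blind = 2 * 3075 * 0.078 / 2 = 239.9 m/s

239.9 m/s


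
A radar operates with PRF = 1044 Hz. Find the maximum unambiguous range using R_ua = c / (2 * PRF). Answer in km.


R_ua = 3e8 / (2 * 1044) = 143678.2 m = 143.7 km

143.7 km


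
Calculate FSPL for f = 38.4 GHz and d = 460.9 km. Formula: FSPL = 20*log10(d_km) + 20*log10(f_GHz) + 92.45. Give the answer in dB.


20*log10(460.9) = 53.27
20*log10(38.4) = 31.69
FSPL = 177.4 dB

177.4 dB


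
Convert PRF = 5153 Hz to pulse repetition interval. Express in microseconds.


PRI = 1/5153 = 0.0001940617 s = 194.1 us

194.1 us


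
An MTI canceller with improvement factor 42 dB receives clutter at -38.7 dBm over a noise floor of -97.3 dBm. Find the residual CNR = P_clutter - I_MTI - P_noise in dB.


CNR = -38.7 - 42 - (-97.3) = 16.6 dB

16.6 dB


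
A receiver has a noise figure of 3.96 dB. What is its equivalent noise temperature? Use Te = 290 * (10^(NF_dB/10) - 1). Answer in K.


NF_lin = 10^(3.96/10) = 2.488857
Te = 290 * (2.488857 - 1) = 431.8 K

431.8 K


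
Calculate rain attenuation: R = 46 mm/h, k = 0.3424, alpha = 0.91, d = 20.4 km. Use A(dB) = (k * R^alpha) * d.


gamma = 0.3424 * 46^0.91 = 11.159465 dB/km
A = 11.159465 * 20.4 = 227.65 dB

227.65 dB


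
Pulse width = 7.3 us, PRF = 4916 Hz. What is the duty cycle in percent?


DC = 7.3e-6 * 4916 * 100 = 3.59%

3.59%


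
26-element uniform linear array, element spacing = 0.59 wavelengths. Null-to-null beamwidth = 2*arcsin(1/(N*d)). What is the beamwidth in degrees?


1/(N*d) = 1/(26*0.59) = 0.065189
BW = 2*arcsin(0.065189) = 7.5 degrees

7.5 degrees


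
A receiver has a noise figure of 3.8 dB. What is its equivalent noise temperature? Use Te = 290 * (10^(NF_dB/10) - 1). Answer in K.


NF_lin = 10^(3.8/10) = 2.398833
Te = 290 * (2.398833 - 1) = 405.7 K

405.7 K


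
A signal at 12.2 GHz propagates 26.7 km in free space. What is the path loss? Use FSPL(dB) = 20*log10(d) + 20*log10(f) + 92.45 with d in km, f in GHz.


20*log10(26.7) = 28.53
20*log10(12.2) = 21.73
FSPL = 142.7 dB

142.7 dB


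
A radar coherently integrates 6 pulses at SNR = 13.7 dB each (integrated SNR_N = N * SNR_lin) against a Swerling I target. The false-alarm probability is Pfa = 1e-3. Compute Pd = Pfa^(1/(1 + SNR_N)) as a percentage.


SNR_lin = 10^(13.7/10) = 23.44229
SNR_N = 6 * 23.44229 = 140.65374
1/(1 + SNR_N) = 1/141.65374 = 0.0070595
Pd = (1e-3)^0.0070595 = 0.9524
Pd = 95.2%

95.2%


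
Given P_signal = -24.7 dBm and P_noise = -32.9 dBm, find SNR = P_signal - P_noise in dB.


SNR = -24.7 - (-32.9) = 8.2 dB

8.2 dB


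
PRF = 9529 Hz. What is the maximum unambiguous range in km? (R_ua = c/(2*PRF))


R_ua = 3e8 / (2 * 9529) = 15741.4 m = 15.7 km

15.7 km


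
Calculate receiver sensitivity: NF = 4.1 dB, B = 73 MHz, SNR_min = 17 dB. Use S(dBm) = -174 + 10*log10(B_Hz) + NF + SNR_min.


10*log10(73000000.0) = 78.63
S = -174 + 78.63 + 4.1 + 17 = -74.3 dBm

-74.3 dBm


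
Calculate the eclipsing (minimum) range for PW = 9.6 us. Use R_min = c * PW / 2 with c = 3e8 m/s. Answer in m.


R_min = 3e8 * 9.6e-6 / 2 = 1440.0 m

1440.0 m


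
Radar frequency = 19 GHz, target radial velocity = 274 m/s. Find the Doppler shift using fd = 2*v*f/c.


fd = 2 * 274 * 19000000000.0 / 3e8 = 34706.7 Hz

34706.7 Hz


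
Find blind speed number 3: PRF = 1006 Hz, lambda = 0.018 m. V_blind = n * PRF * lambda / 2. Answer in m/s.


V_blind = 3 * 1006 * 0.018 / 2 = 27.2 m/s

27.2 m/s


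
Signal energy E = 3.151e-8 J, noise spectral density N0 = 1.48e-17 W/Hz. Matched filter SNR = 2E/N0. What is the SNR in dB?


SNR_lin = 2 * 3.151e-8 / 1.48e-17 = 4.258e9
SNR_dB = 10*log10(4.258e9) = 96.3 dB

96.3 dB


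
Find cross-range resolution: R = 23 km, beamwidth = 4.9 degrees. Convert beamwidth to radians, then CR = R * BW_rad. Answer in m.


BW_rad = 0.085521133
CR = 23000 * 0.085521133 = 1967.0 m

1967.0 m


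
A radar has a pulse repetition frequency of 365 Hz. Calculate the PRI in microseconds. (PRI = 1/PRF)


PRI = 1/365 = 0.002739726 s = 2739.7 us

2739.7 us
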